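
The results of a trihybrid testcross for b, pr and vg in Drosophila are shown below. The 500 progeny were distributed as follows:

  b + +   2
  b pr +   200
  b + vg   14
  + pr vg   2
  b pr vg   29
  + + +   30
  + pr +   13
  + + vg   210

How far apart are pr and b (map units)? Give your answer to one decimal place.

The two most frequent reciprocal classes, b pr + and + + vg, are the parental types, so the F1 was b pr + / + + vg.
The two rarest classes, b + + and + pr vg, are the double crossovers. Comparing them with the parentals, only the pr allele has switched, so pr is the middle locus and the order is vg – pr – b.
Crossovers in the pr–b interval produce the single-crossover classes + pr + and b + vg (13 + 14 = 27) plus the double crossovers (4).
RF(pr–b) = (27 + 4) / 500 = 31/500 = 0.0620 → 6.2 map units.

6.2 map units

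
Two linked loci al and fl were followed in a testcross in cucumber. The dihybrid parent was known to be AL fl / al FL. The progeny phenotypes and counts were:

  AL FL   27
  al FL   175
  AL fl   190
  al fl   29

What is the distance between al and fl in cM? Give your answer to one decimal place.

The recombinant classes are AL FL and al fl: 27 + 29 = 56.
Recombination frequency = 56/421 = 0.1330 ≈ 13.3%, i.e. 13.3 cM.

13.3 cM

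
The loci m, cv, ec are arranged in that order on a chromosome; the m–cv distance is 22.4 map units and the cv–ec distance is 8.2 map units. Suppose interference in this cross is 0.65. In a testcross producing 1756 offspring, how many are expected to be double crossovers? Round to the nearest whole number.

11

Map distances give recombination frequencies of 0.224 and 0.082 for the two intervals.
With interference 0.65 (so coincidence = 0.35), expected double-crossover frequency = 0.224 × 0.082 × 0.35 = 0.00643.
Expected number = 0.00643 × 1756 = 11.29 ≈ 11.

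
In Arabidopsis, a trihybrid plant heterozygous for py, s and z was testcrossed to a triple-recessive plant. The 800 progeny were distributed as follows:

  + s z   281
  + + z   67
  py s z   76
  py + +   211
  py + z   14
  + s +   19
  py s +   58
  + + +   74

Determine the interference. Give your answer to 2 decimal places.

The two most frequent reciprocal classes, py + + and + s z, are the parental types, so the F1 was py + + / + s z.
The two rarest classes, py + z and + s +, are the double crossovers. Comparing them with the parentals, only the z allele has switched, so z is the middle locus and the order is py – z – s.
py–z: (150 + 33)/800 = 0.2288; z–s: (125 + 33)/800 = 0.1975.
Expected DCO frequency = 0.2288 × 0.1975 ≈ 0.04519; observed = 33/800 ≈ 0.04125.
Coefficient of coincidence = 0.04125/0.04519 ≈ 0.91; interference = 1 − 0.91 = 0.09.

0.09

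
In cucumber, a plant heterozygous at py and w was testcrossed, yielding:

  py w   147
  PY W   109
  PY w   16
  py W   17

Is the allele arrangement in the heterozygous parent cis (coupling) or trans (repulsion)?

The two most frequent classes are PY W (109) and py w (147); these are the parental (non-recombinant) types.
So the F1 carried PY W on one chromosome and py w on the other — the recessive alleles are on the same chromosome (cis / coupling).

cis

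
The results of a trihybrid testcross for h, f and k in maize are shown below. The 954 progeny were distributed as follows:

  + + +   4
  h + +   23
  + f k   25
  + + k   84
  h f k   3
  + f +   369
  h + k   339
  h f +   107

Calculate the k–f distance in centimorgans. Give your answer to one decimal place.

The two most frequent reciprocal classes, + f + and h + k, are the parental types, so the F1 was + f + / h + k.
The two rarest classes, + + + and h f k, are the double crossovers. Comparing them with the parentals, only the f allele has switched, so f is the middle locus and the order is h – f – k.
Crossovers in the f–k interval produce the single-crossover classes + f k and h + + (25 + 23 = 48) plus the double crossovers (7).
RF(f–k) = (48 + 7) / 954 = 55/954 = 0.0577 → 5.8 centimorgans.

5.8 centimorgans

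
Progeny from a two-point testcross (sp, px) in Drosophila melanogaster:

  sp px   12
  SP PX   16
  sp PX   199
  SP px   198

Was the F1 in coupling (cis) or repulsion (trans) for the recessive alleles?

The two most frequent classes are SP px (198) and sp PX (199); these are the parental (non-recombinant) types.
So the F1 carried SP px on one chromosome and sp PX on the other — the recessive alleles are on opposite chromosomes (trans / repulsion).

trans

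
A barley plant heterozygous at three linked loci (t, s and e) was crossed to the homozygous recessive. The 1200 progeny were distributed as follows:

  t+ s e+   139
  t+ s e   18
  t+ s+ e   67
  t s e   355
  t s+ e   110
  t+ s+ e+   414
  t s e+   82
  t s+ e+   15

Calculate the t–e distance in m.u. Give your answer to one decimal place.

The two most frequent reciprocal classes, t s e and t+ s+ e+, are the parental types, so the F1 was t s e / t+ s+ e+.
The two rarest classes, t+ s e and t s+ e+, are the double crossovers. Comparing them with the parentals, only the t allele has switched, so t is the middle locus and the order is s – t – e.
Crossovers in the t–e interval produce the single-crossover classes t s e+ and t+ s+ e (82 + 67 = 149) plus the double crossovers (33).
RF(t–e) = (149 + 33) / 1200 = 182/1200 = 0.1517 → 15.2 m.u.

15.2 m.u.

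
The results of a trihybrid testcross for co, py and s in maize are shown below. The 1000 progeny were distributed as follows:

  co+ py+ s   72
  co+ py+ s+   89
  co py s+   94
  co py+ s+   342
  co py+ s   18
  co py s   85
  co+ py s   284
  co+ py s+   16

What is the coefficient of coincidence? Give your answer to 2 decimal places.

The two most frequent reciprocal classes, co py+ s+ and co+ py s, are the parental types, so the F1 was co py+ s+ / co+ py s.
The two rarest classes, co py+ s and co+ py s+, are the double crossovers. Comparing them with the parentals, only the s allele has switched, so s is the middle locus and the order is co – s – py.
co–s: (174 + 34)/1000 = 0.2080; s–py: (166 + 34)/1000 = 0.2000.
Expected DCO frequency = 0.2080 × 0.2000 ≈ 0.04160; observed = 34/1000 ≈ 0.03400.
Coefficient of coincidence = 0.03400/0.04160 ≈ 0.82.

0.82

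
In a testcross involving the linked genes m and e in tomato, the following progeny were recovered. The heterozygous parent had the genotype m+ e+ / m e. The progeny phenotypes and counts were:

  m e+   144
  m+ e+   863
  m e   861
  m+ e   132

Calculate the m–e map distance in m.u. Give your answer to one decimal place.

13.8 m.u.

The recombinant classes are m+ e and m e+: 132 + 144 = 276.
Recombination frequency = 276/2000 = 0.1380 ≈ 13.8%, i.e. 13.8 m.u.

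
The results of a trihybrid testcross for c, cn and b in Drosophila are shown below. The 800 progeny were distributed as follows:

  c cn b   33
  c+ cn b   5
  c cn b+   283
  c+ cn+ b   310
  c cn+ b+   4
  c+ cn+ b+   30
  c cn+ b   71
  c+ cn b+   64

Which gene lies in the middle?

cn

The two most frequent reciprocal classes, c+ cn+ b and c cn b+, are the parental types, so the F1 was c+ cn+ b / c cn b+.
The two rarest classes, c+ cn b and c cn+ b+, are the double crossovers. Comparing them with the parentals, only the cn allele has switched, so cn is the middle locus and the order is c – cn – b.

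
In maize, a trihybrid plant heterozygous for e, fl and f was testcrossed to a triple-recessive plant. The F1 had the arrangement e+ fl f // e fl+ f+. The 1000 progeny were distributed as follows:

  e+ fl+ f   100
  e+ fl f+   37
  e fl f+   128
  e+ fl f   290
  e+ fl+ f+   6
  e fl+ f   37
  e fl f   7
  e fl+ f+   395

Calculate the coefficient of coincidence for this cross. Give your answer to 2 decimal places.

0.62

The two rarest classes, e fl f and e+ fl+ f+, are the double crossovers. Comparing them with the parentals, only the e allele has switched, so e is the middle locus and the order is f – e – fl.
f–e: (74 + 13)/1000 = 0.0870; e–fl: (228 + 13)/1000 = 0.2410.
Expected DCO frequency = 0.0870 × 0.2410 ≈ 0.02097; observed = 13/1000 ≈ 0.01300.
Coefficient of coincidence = 0.01300/0.02097 ≈ 0.62.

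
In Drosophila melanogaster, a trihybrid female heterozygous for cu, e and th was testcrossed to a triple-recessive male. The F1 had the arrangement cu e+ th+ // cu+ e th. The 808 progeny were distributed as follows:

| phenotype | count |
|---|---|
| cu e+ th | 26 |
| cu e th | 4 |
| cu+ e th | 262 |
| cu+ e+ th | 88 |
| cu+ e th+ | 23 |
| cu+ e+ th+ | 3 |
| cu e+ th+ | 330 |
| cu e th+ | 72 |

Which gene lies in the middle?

cu

The two rarest classes, cu+ e+ th+ and cu e th, are the double crossovers. Comparing them with the parentals, only the cu allele has switched, so cu is the middle locus and the order is th – cu – e.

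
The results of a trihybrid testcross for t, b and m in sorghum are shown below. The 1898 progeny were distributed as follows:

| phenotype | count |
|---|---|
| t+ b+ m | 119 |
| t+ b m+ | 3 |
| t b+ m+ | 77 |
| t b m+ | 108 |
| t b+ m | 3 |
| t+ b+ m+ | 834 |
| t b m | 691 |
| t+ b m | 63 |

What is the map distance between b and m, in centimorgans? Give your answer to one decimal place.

The two most frequent reciprocal classes, t b m and t+ b+ m+, are the parental types, so the F1 was t b m / t+ b+ m+.
The two rarest classes, t b+ m and t+ b m+, are the double crossovers. Comparing them with the parentals, only the b allele has switched, so b is the middle locus and the order is t – b – m.
Crossovers in the b–m interval produce the single-crossover classes t b m+ and t+ b+ m (108 + 119 = 227) plus the double crossovers (6).
RF(b–m) = (227 + 6) / 1898 = 233/1898 = 0.1228 → 12.3 centimorgans.

12.3 centimorgans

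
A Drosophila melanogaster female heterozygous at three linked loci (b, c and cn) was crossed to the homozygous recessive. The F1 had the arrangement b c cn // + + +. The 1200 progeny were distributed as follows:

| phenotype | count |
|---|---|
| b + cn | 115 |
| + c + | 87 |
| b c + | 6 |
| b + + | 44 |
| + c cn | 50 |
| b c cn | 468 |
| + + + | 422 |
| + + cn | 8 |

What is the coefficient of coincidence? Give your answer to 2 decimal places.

The two rarest classes, b c + and + + cn, are the double crossovers. Comparing them with the parentals, only the cn allele has switched, so cn is the middle locus and the order is c – cn – b.
c–cn: (202 + 14)/1200 = 0.1800; cn–b: (94 + 14)/1200 = 0.0900.
Expected DCO frequency = 0.1800 × 0.0900 ≈ 0.01620; observed = 14/1200 ≈ 0.01167.
Coefficient of coincidence = 0.01167/0.01620 ≈ 0.72.

0.72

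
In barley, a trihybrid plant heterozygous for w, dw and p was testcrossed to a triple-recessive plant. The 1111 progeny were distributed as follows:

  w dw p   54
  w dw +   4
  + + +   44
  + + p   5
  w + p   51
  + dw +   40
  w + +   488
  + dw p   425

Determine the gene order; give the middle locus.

dw

The two most frequent reciprocal classes, w + + and + dw p, are the parental types, so the F1 was w + + / + dw p.
The two rarest classes, w dw + and + + p, are the double crossovers. Comparing them with the parentals, only the dw allele has switched, so dw is the middle locus and the order is w – dw – p.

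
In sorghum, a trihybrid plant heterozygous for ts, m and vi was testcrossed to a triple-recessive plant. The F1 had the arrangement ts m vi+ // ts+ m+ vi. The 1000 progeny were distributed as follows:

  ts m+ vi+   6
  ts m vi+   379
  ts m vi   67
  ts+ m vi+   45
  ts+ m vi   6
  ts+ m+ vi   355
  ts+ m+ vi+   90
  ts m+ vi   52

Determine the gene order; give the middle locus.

The two rarest classes, ts m+ vi+ and ts+ m vi, are the double crossovers. Comparing them with the parentals, only the m allele has switched, so m is the middle locus and the order is ts – m – vi.

m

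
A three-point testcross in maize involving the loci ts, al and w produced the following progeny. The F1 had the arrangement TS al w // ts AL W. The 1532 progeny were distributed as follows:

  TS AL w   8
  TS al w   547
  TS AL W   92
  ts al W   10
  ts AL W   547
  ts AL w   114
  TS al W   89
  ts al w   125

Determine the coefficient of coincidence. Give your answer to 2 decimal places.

0.53

The two rarest classes, TS AL w and ts al W, are the double crossovers. Comparing them with the parentals, only the al allele has switched, so al is the middle locus and the order is w – al – ts.
w–al: (203 + 18)/1532 = 0.1443; al–ts: (217 + 18)/1532 = 0.1534.
Expected DCO frequency = 0.1443 × 0.1534 ≈ 0.02214; observed = 18/1532 ≈ 0.01175.
Coefficient of coincidence = 0.01175/0.02214 ≈ 0.53.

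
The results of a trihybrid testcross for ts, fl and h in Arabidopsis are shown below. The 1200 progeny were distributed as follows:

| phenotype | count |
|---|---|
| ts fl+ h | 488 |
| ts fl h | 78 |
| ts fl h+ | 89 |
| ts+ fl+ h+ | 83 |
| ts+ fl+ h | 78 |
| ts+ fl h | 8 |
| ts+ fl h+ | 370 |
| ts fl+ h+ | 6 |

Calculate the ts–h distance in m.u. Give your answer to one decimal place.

The two most frequent reciprocal classes, ts fl+ h and ts+ fl h+, are the parental types, so the F1 was ts fl+ h / ts+ fl h+.
The two rarest classes, ts fl+ h+ and ts+ fl h, are the double crossovers. Comparing them with the parentals, only the h allele has switched, so h is the middle locus and the order is ts – h – fl.
Crossovers in the ts–h interval produce the single-crossover classes ts+ fl+ h and ts fl h+ (78 + 89 = 167) plus the double crossovers (14).
RF(ts–h) = (167 + 14) / 1200 = 181/1200 = 0.1508 → 15.1 m.u.

15.1 m.u.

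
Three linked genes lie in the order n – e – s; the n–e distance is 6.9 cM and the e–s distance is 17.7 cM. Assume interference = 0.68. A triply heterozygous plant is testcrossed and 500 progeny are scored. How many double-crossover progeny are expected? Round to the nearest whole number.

Map distances give recombination frequencies of 0.069 and 0.177 for the two intervals.
With interference 0.68 (so coincidence = 0.32), expected double-crossover frequency = 0.069 × 0.177 × 0.32 = 0.00391.
Expected number = 0.00391 × 500 = 1.95 ≈ 2.

2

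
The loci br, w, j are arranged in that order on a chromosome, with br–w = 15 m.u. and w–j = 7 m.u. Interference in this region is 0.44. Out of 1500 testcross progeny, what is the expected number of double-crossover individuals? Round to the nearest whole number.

9

Map distances give recombination frequencies of 0.150 and 0.070 for the two intervals.
With interference 0.44 (so coincidence = 0.56), expected double-crossover frequency = 0.150 × 0.070 × 0.56 = 0.00588.
Expected number = 0.00588 × 1500 = 8.82 ≈ 9.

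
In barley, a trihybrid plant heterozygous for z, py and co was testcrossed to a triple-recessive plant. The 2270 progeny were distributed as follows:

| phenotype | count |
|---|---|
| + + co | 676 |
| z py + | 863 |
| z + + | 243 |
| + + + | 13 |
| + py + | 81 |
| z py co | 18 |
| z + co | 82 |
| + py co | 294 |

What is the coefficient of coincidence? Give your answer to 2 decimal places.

0.64

The two most frequent reciprocal classes, + + co and z py +, are the parental types, so the F1 was + + co / z py +.
The two rarest classes, + + + and z py co, are the double crossovers. Comparing them with the parentals, only the co allele has switched, so co is the middle locus and the order is z – co – py.
z–co: (163 + 31)/2270 = 0.0855; co–py: (537 + 31)/2270 = 0.2502.
Expected DCO frequency = 0.0855 × 0.2502 ≈ 0.02139; observed = 31/2270 ≈ 0.01366.
Coefficient of coincidence = 0.01366/0.02139 ≈ 0.64.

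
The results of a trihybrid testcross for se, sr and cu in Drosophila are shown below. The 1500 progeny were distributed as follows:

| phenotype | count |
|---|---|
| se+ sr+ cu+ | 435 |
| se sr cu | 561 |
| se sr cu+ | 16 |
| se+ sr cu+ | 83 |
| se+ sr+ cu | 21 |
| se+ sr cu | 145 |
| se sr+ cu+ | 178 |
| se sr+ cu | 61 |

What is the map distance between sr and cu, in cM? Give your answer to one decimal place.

The two most frequent reciprocal classes, se+ sr+ cu+ and se sr cu, are the parental types, so the F1 was se+ sr+ cu+ / se sr cu.
The two rarest classes, se+ sr+ cu and se sr cu+, are the double crossovers. Comparing them with the parentals, only the cu allele has switched, so cu is the middle locus and the order is se – cu – sr.
Crossovers in the cu–sr interval produce the single-crossover classes se+ sr cu+ and se sr+ cu (83 + 61 = 144) plus the double crossovers (37).
RF(cu–sr) = (144 + 37) / 1500 = 181/1500 = 0.1207 → 12.1 cM.

12.1 cM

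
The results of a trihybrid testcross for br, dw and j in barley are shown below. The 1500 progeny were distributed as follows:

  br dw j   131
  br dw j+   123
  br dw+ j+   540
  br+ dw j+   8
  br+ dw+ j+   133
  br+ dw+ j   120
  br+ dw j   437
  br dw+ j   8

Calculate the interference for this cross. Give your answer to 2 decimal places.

The two most frequent reciprocal classes, br dw+ j+ and br+ dw j, are the parental types, so the F1 was br dw+ j+ / br+ dw j.
The two rarest classes, br dw+ j and br+ dw j+, are the double crossovers. Comparing them with the parentals, only the j allele has switched, so j is the middle locus and the order is dw – j – br.
dw–j: (243 + 16)/1500 = 0.1727; j–br: (264 + 16)/1500 = 0.1867.
Expected DCO frequency = 0.1727 × 0.1867 ≈ 0.03224; observed = 16/1500 ≈ 0.01067.
Coefficient of coincidence = 0.01067/0.03224 ≈ 0.33; interference = 1 − 0.33 = 0.67.

0.67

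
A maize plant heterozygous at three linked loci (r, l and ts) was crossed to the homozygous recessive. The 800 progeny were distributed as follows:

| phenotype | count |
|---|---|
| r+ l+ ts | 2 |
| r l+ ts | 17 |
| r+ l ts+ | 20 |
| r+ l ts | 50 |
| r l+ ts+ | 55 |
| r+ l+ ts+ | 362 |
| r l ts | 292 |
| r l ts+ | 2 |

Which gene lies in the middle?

The two most frequent reciprocal classes, r l ts and r+ l+ ts+, are the parental types, so the F1 was r l ts / r+ l+ ts+.
The two rarest classes, r l ts+ and r+ l+ ts, are the double crossovers. Comparing them with the parentals, only the ts allele has switched, so ts is the middle locus and the order is l – ts – r.

ts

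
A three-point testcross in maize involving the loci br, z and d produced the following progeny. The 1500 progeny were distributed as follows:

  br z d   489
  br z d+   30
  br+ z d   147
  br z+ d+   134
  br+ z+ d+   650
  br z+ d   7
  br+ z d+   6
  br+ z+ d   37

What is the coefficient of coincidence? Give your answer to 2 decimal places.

0.83

The two most frequent reciprocal classes, br z d and br+ z+ d+, are the parental types, so the F1 was br z d / br+ z+ d+.
The two rarest classes, br z+ d and br+ z d+, are the double crossovers. Comparing them with the parentals, only the z allele has switched, so z is the middle locus and the order is br – z – d.
br–z: (281 + 13)/1500 = 0.1960; z–d: (67 + 13)/1500 = 0.0533.
Expected DCO frequency = 0.1960 × 0.0533 ≈ 0.01045; observed = 13/1500 ≈ 0.00867.
Coefficient of coincidence = 0.00867/0.01045 ≈ 0.83.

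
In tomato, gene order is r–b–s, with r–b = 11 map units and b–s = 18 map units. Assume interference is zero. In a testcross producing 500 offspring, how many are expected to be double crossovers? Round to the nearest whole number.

10

Map distances give recombination frequencies of 0.110 and 0.180 for the two intervals.
With no interference, expected double-crossover frequency = 0.110 × 0.180 = 0.01980.
Expected number = 0.01980 × 500 = 9.90 ≈ 10.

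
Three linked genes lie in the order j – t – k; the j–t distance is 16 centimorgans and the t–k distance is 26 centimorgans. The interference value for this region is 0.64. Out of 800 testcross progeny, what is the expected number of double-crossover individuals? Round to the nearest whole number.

Map distances give recombination frequencies of 0.160 and 0.260 for the two intervals.
With interference 0.64 (so coincidence = 0.36), expected double-crossover frequency = 0.160 × 0.260 × 0.36 = 0.01498.
Expected number = 0.01498 × 800 = 11.98 ≈ 12.

12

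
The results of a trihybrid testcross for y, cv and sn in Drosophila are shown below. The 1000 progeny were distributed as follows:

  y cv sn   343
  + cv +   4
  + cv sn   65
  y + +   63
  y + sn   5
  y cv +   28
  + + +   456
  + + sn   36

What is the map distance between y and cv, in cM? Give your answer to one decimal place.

13.7 cM

The two most frequent reciprocal classes, + + + and y cv sn, are the parental types, so the F1 was + + + / y cv sn.
The two rarest classes, + cv + and y + sn, are the double crossovers. Comparing them with the parentals, only the cv allele has switched, so cv is the middle locus and the order is sn – cv – y.
Crossovers in the cv–y interval produce the single-crossover classes y + + and + cv sn (63 + 65 = 128) plus the double crossovers (9).
RF(cv–y) = (128 + 9) / 1000 = 137/1000 = 0.1370 → 13.7 cM.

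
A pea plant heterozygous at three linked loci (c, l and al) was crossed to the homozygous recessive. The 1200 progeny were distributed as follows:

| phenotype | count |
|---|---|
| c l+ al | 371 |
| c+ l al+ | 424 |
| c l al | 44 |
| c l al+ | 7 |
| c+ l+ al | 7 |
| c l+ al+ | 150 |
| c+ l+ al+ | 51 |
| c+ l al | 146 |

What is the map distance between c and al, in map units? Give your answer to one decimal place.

25.8 map units

The two most frequent reciprocal classes, c l+ al and c+ l al+, are the parental types, so the F1 was c l+ al / c+ l al+.
The two rarest classes, c+ l+ al and c l al+, are the double crossovers. Comparing them with the parentals, only the c allele has switched, so c is the middle locus and the order is l – c – al.
Crossovers in the c–al interval produce the single-crossover classes c l+ al+ and c+ l al (150 + 146 = 296) plus the double crossovers (14).
RF(c–al) = (296 + 14) / 1200 = 310/1200 = 0.2583 → 25.8 map units.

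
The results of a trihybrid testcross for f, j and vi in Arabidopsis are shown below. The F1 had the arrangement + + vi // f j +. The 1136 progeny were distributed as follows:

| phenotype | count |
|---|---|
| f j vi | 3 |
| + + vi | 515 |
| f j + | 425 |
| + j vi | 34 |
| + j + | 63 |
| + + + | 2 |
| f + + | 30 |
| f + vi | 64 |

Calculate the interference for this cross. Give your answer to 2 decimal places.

0.38

The two rarest classes, + + + and f j vi, are the double crossovers. Comparing them with the parentals, only the vi allele has switched, so vi is the middle locus and the order is j – vi – f.
j–vi: (64 + 5)/1136 = 0.0607; vi–f: (127 + 5)/1136 = 0.1162.
Expected DCO frequency = 0.0607 × 0.1162 ≈ 0.00705; observed = 5/1136 ≈ 0.00440.
Coefficient of coincidence = 0.00440/0.00705 ≈ 0.62; interference = 1 − 0.62 = 0.38.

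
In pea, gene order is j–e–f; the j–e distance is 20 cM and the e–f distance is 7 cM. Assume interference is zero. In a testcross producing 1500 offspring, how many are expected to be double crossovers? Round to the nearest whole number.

21

Map distances give recombination frequencies of 0.200 and 0.070 for the two intervals.
With no interference, expected double-crossover frequency = 0.200 × 0.070 = 0.01400.
Expected number = 0.01400 × 1500 = 21.00 ≈ 21.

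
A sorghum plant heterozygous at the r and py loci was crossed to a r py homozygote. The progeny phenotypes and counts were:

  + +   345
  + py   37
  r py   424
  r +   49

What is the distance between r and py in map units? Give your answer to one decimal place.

10.1 map units

The two most frequent classes, + + (345) and r py (424), are the parental types, so the F1 was + + / r py.
The recombinant classes are + py and r +: 37 + 49 = 86.
Recombination frequency = 86/855 = 0.1006 ≈ 10.1%, i.e. 10.1 map units.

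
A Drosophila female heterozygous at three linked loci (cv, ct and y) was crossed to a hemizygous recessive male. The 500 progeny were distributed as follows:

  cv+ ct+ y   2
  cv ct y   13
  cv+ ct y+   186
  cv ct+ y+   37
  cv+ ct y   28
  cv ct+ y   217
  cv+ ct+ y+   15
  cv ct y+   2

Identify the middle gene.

The two most frequent reciprocal classes, cv ct+ y and cv+ ct y+, are the parental types, so the F1 was cv ct+ y / cv+ ct y+.
The two rarest classes, cv+ ct+ y and cv ct y+, are the double crossovers. Comparing them with the parentals, only the cv allele has switched, so cv is the middle locus and the order is y – cv – ct.

cv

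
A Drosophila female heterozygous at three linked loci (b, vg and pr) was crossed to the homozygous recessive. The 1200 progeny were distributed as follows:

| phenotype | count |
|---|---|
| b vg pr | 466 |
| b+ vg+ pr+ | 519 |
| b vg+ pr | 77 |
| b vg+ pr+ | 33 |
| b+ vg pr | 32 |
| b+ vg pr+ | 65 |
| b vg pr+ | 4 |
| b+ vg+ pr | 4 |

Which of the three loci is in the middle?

The two most frequent reciprocal classes, b vg pr and b+ vg+ pr+, are the parental types, so the F1 was b vg pr / b+ vg+ pr+.
The two rarest classes, b vg pr+ and b+ vg+ pr, are the double crossovers. Comparing them with the parentals, only the pr allele has switched, so pr is the middle locus and the order is b – pr – vg.

pr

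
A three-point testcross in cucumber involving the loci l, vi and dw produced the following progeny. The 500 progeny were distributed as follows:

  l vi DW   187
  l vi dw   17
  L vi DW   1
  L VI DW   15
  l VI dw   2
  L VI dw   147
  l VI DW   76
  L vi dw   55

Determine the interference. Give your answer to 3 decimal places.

The two most frequent reciprocal classes, l vi DW and L VI dw, are the parental types, so the F1 was l vi DW / L VI dw.
The two rarest classes, L vi DW and l VI dw, are the double crossovers. Comparing them with the parentals, only the l allele has switched, so l is the middle locus and the order is dw – l – vi.
dw–l: (32 + 3)/500 = 0.0700; l–vi: (131 + 3)/500 = 0.2680.
Expected DCO frequency = 0.0700 × 0.2680 ≈ 0.01876; observed = 3/500 ≈ 0.00600.
Coefficient of coincidence = 0.00600/0.01876 ≈ 0.320; interference = 1 − 0.320 = 0.680.

0.680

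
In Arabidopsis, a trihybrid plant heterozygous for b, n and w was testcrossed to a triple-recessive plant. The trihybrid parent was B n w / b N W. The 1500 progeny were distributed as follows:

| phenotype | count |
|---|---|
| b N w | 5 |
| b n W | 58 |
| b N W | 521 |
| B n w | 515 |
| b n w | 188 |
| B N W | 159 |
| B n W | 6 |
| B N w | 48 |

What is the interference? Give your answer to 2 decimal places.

0.61

The two rarest classes, B n W and b N w, are the double crossovers. Comparing them with the parentals, only the w allele has switched, so w is the middle locus and the order is b – w – n.
b–w: (347 + 11)/1500 = 0.2387; w–n: (106 + 11)/1500 = 0.0780.
Expected DCO frequency = 0.2387 × 0.0780 ≈ 0.01862; observed = 11/1500 ≈ 0.00733.
Coefficient of coincidence = 0.00733/0.01862 ≈ 0.39; interference = 1 − 0.39 = 0.61.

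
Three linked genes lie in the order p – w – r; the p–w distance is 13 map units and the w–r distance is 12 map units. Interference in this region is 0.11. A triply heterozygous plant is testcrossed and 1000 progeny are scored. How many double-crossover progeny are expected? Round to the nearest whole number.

Map distances give recombination frequencies of 0.130 and 0.120 for the two intervals.
With interference 0.11 (so coincidence = 0.89), expected double-crossover frequency = 0.130 × 0.120 × 0.89 = 0.01388.
Expected number = 0.01388 × 1000 = 13.88 ≈ 14.

14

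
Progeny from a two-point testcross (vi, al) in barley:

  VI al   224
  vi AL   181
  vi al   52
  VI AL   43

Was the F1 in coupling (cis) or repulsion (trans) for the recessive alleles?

The two most frequent classes are VI al (224) and vi AL (181); these are the parental (non-recombinant) types.
So the F1 carried VI al on one chromosome and vi AL on the other — the recessive alleles are on opposite chromosomes (trans / repulsion).

trans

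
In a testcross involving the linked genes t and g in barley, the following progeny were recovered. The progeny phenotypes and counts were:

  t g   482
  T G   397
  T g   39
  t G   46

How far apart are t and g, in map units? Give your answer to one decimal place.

The two most frequent classes, T G (397) and t g (482), are the parental types, so the F1 was T G / t g.
The recombinant classes are T g and t G: 39 + 46 = 85.
Recombination frequency = 85/964 = 0.0882 ≈ 8.8%, i.e. 8.8 map units.

8.8 map units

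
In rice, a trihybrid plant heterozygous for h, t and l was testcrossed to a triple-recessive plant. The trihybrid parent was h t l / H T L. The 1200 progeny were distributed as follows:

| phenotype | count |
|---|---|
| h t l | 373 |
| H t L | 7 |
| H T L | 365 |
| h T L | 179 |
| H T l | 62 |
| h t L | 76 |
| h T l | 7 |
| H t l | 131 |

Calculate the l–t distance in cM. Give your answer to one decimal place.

The two rarest classes, h T l and H t L, are the double crossovers. Comparing them with the parentals, only the t allele has switched, so t is the middle locus and the order is h – t – l.
Crossovers in the t–l interval produce the single-crossover classes h t L and H T l (76 + 62 = 138) plus the double crossovers (14).
RF(t–l) = (138 + 14) / 1200 = 152/1200 = 0.1267 → 12.7 cM.

12.7 cM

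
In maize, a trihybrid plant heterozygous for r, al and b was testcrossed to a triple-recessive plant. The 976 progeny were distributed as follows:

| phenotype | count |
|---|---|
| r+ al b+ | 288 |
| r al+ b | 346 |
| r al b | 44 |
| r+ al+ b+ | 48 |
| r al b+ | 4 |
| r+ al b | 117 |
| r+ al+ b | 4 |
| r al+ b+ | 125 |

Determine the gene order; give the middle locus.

r

The two most frequent reciprocal classes, r al+ b and r+ al b+, are the parental types, so the F1 was r al+ b / r+ al b+.
The two rarest classes, r+ al+ b and r al b+, are the double crossovers. Comparing them with the parentals, only the r allele has switched, so r is the middle locus and the order is al – r – b.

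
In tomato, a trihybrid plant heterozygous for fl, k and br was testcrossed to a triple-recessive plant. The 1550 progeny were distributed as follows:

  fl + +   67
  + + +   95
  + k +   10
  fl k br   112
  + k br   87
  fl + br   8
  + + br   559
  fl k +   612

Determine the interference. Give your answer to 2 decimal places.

0.28

The two most frequent reciprocal classes, fl k + and + + br, are the parental types, so the F1 was fl k + / + + br.
The two rarest classes, + k + and fl + br, are the double crossovers. Comparing them with the parentals, only the fl allele has switched, so fl is the middle locus and the order is br – fl – k.
br–fl: (207 + 18)/1550 = 0.1452; fl–k: (154 + 18)/1550 = 0.1110.
Expected DCO frequency = 0.1452 × 0.1110 ≈ 0.01612; observed = 18/1550 ≈ 0.01161.
Coefficient of coincidence = 0.01161/0.01612 ≈ 0.72; interference = 1 − 0.72 = 0.28.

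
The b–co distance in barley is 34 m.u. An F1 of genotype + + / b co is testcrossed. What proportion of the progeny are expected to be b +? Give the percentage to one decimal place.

17.0%

A map distance of 34 m.u. corresponds to a recombination frequency of 0.340.
The F1 is + + / b co, so b + is a recombinant gamete class with expected frequency r/2 = 0.340/2 = 0.1700.
That is 0.1700 = 17.0% of the progeny.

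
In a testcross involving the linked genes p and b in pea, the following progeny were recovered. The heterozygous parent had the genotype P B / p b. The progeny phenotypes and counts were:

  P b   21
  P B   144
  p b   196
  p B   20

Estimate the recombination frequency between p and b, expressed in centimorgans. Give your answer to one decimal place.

The recombinant classes are P b and p B: 21 + 20 = 41.
Recombination frequency = 41/381 = 0.1076 ≈ 10.8%, i.e. 10.8 centimorgans.

10.8 centimorgans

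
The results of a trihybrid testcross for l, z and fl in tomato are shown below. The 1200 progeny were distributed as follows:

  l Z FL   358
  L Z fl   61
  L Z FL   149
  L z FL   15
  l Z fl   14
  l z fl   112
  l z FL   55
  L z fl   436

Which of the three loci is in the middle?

The two most frequent reciprocal classes, l Z FL and L z fl, are the parental types, so the F1 was l Z FL / L z fl.
The two rarest classes, l Z fl and L z FL, are the double crossovers. Comparing them with the parentals, only the fl allele has switched, so fl is the middle locus and the order is l – fl – z.

fl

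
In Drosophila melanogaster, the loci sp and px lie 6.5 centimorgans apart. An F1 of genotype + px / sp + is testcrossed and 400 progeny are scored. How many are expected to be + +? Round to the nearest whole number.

A map distance of 6.5 centimorgans corresponds to a recombination frequency of 0.065.
The F1 is + px / sp +, so + + is a recombinant gamete class with expected frequency r/2 = 0.065/2 = 0.0325.
Expected number = 0.0325 × 400 = 13.00 ≈ 13.

13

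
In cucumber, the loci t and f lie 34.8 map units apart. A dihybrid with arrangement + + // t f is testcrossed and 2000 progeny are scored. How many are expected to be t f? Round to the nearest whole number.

652

A map distance of 34.8 map units corresponds to a recombination frequency of 0.348.
The F1 is + + / t f, so t f is a parental gamete class with expected frequency (1 − r)/2 = 0.652/2 = 0.3260.
Expected number = 0.3260 × 2000 = 652.00 ≈ 652.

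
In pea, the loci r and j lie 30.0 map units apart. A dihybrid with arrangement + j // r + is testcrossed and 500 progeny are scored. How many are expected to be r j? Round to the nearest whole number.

75

A map distance of 30.0 map units corresponds to a recombination frequency of 0.300.
The F1 is + j / r +, so r j is a recombinant gamete class with expected frequency r/2 = 0.300/2 = 0.1500.
Expected number = 0.1500 × 500 = 75.00 ≈ 75.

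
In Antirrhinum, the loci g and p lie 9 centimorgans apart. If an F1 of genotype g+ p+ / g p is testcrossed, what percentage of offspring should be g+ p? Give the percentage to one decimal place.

A map distance of 9 centimorgans corresponds to a recombination frequency of 0.090.
The F1 is g+ p+ / g p, so g+ p is a recombinant gamete class with expected frequency r/2 = 0.090/2 = 0.0450.
That is 0.0450 = 4.5% of the progeny.

4.5%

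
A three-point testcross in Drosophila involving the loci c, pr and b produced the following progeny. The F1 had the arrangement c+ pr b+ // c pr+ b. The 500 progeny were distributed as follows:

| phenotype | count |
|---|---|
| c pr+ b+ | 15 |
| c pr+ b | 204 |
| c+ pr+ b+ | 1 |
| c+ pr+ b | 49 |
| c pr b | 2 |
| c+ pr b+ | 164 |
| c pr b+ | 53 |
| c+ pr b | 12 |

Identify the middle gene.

pr

The two rarest classes, c+ pr+ b+ and c pr b, are the double crossovers. Comparing them with the parentals, only the pr allele has switched, so pr is the middle locus and the order is b – pr – c.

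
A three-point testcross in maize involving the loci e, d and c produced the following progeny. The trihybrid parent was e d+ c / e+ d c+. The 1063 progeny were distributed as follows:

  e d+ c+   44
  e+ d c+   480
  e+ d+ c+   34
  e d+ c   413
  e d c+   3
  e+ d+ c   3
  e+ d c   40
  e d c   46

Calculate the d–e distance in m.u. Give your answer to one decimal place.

8.1 m.u.

The two rarest classes, e+ d+ c and e d c+, are the double crossovers. Comparing them with the parentals, only the e allele has switched, so e is the middle locus and the order is d – e – c.
Crossovers in the d–e interval produce the single-crossover classes e d c and e+ d+ c+ (46 + 34 = 80) plus the double crossovers (6).
RF(d–e) = (80 + 6) / 1063 = 86/1063 = 0.0809 → 8.1 m.u.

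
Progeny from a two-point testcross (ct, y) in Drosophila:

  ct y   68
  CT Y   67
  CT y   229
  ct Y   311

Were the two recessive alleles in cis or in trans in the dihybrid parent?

The two most frequent classes are CT y (229) and ct Y (311); these are the parental (non-recombinant) types.
So the F1 carried CT y on one chromosome and ct Y on the other — the recessive alleles are on opposite chromosomes (trans / repulsion).

trans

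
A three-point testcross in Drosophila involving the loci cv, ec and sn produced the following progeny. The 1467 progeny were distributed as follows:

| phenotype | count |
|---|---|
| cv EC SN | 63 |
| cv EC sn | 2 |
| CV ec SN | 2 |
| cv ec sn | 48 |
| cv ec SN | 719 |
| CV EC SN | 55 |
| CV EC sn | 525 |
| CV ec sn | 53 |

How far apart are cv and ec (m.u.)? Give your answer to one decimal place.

8.2 m.u.

The two most frequent reciprocal classes, cv ec SN and CV EC sn, are the parental types, so the F1 was cv ec SN / CV EC sn.
The two rarest classes, CV ec SN and cv EC sn, are the double crossovers. Comparing them with the parentals, only the cv allele has switched, so cv is the middle locus and the order is ec – cv – sn.
Crossovers in the ec–cv interval produce the single-crossover classes cv EC SN and CV ec sn (63 + 53 = 116) plus the double crossovers (4).
RF(ec–cv) = (116 + 4) / 1467 = 120/1467 = 0.0818 → 8.2 m.u.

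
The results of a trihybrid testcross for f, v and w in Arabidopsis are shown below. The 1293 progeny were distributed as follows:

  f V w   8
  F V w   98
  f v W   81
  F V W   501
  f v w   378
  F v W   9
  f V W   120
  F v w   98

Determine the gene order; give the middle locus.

The two most frequent reciprocal classes, F V W and f v w, are the parental types, so the F1 was F V W / f v w.
The two rarest classes, F v W and f V w, are the double crossovers. Comparing them with the parentals, only the v allele has switched, so v is the middle locus and the order is f – v – w.

v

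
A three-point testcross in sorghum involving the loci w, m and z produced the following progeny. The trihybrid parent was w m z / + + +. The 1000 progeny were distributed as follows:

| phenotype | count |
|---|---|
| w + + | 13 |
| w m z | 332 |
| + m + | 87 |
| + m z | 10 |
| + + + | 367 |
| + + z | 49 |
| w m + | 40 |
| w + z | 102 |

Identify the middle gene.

The two rarest classes, + m z and w + +, are the double crossovers. Comparing them with the parentals, only the w allele has switched, so w is the middle locus and the order is m – w – z.

w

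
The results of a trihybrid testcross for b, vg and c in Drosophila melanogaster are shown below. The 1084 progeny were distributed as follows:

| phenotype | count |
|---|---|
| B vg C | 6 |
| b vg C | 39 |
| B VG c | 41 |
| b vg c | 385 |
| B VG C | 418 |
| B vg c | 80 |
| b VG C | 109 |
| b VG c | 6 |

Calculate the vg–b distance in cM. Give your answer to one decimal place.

The two most frequent reciprocal classes, b vg c and B VG C, are the parental types, so the F1 was b vg c / B VG C.
The two rarest classes, b VG c and B vg C, are the double crossovers. Comparing them with the parentals, only the vg allele has switched, so vg is the middle locus and the order is c – vg – b.
Crossovers in the vg–b interval produce the single-crossover classes B vg c and b VG C (80 + 109 = 189) plus the double crossovers (12).
RF(vg–b) = (189 + 12) / 1084 = 201/1084 = 0.1854 → 18.5 cM.

18.5 cM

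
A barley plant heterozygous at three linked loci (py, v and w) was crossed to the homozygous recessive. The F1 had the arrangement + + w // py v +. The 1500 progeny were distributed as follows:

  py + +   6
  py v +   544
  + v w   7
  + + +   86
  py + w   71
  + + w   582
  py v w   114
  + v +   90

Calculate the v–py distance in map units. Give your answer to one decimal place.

The two rarest classes, + v w and py + +, are the double crossovers. Comparing them with the parentals, only the v allele has switched, so v is the middle locus and the order is py – v – w.
Crossovers in the py–v interval produce the single-crossover classes py + w and + v + (71 + 90 = 161) plus the double crossovers (13).
RF(py–v) = (161 + 13) / 1500 = 174/1500 = 0.1160 → 11.6 map units.

11.6 map units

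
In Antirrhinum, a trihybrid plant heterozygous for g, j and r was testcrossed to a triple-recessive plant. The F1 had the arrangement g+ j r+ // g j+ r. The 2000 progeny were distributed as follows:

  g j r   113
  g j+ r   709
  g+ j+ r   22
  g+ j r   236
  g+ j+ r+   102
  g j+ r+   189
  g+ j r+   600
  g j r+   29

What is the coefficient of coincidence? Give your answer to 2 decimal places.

The two rarest classes, g j r+ and g+ j+ r, are the double crossovers. Comparing them with the parentals, only the g allele has switched, so g is the middle locus and the order is r – g – j.
r–g: (425 + 51)/2000 = 0.2380; g–j: (215 + 51)/2000 = 0.1330.
Expected DCO frequency = 0.2380 × 0.1330 ≈ 0.03165; observed = 51/2000 ≈ 0.02550.
Coefficient of coincidence = 0.02550/0.03165 ≈ 0.81.

0.81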